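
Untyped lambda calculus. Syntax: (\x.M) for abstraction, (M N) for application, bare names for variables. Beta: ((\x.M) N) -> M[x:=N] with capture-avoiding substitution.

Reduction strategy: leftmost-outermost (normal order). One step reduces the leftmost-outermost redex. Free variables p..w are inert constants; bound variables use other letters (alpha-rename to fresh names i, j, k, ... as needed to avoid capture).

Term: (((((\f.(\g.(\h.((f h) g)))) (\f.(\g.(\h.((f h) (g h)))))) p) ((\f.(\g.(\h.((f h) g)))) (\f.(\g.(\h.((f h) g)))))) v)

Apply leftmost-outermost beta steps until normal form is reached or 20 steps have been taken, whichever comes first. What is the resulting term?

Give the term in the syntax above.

Answer: (\h.(((p v) h) v))

Derivation:
Step 0: (((((\f.(\g.(\h.((f h) g)))) (\f.(\g.(\h.((f h) (g h)))))) p) ((\f.(\g.(\h.((f h) g)))) (\f.(\g.(\h.((f h) g)))))) v)
Step 1: ((((\g.(\h.(((\f.(\g.(\h.((f h) (g h))))) h) g))) p) ((\f.(\g.(\h.((f h) g)))) (\f.(\g.(\h.((f h) g)))))) v)
Step 2: (((\h.(((\f.(\g.(\h.((f h) (g h))))) h) p)) ((\f.(\g.(\h.((f h) g)))) (\f.(\g.(\h.((f h) g)))))) v)
Step 3: ((((\f.(\g.(\h.((f h) (g h))))) ((\f.(\g.(\h.((f h) g)))) (\f.(\g.(\h.((f h) g)))))) p) v)
Step 4: (((\g.(\h.((((\f.(\g.(\h.((f h) g)))) (\f.(\g.(\h.((f h) g))))) h) (g h)))) p) v)
Step 5: ((\h.((((\f.(\g.(\h.((f h) g)))) (\f.(\g.(\h.((f h) g))))) h) (p h))) v)
Step 6: ((((\f.(\g.(\h.((f h) g)))) (\f.(\g.(\h.((f h) g))))) v) (p v))
Step 7: (((\g.(\h.(((\f.(\g.(\h.((f h) g)))) h) g))) v) (p v))
Step 8: ((\h.(((\f.(\g.(\h.((f h) g)))) h) v)) (p v))
Step 9: (((\f.(\g.(\h.((f h) g)))) (p v)) v)
Step 10: ((\g.(\h.(((p v) h) g))) v)
Step 11: (\h.(((p v) h) v))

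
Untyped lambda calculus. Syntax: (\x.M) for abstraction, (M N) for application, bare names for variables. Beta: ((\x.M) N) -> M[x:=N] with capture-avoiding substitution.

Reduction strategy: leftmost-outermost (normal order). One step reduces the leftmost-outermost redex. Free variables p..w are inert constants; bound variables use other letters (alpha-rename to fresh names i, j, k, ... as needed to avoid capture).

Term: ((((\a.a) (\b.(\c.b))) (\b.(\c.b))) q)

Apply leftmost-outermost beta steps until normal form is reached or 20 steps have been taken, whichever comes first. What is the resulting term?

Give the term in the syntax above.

Step 0: ((((\a.a) (\b.(\c.b))) (\b.(\c.b))) q)
Step 1: (((\b.(\c.b)) (\b.(\c.b))) q)
Step 2: ((\c.(\b.(\c.b))) q)
Step 3: (\b.(\c.b))

Answer: (\b.(\c.b))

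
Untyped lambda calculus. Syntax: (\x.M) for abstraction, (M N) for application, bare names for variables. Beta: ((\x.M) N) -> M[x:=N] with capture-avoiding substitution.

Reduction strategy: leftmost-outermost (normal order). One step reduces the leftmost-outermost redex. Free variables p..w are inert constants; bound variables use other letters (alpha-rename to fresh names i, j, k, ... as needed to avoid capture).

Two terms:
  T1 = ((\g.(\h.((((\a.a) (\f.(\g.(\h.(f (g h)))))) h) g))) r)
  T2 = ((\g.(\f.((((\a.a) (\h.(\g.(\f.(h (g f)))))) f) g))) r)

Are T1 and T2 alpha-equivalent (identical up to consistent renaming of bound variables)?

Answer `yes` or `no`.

Term 1: ((\g.(\h.((((\a.a) (\f.(\g.(\h.(f (g h)))))) h) g))) r)
Term 2: ((\g.(\f.((((\a.a) (\h.(\g.(\f.(h (g f)))))) f) g))) r)
Alpha-equivalence: compare structure up to binder renaming.
Result: True

Answer: yes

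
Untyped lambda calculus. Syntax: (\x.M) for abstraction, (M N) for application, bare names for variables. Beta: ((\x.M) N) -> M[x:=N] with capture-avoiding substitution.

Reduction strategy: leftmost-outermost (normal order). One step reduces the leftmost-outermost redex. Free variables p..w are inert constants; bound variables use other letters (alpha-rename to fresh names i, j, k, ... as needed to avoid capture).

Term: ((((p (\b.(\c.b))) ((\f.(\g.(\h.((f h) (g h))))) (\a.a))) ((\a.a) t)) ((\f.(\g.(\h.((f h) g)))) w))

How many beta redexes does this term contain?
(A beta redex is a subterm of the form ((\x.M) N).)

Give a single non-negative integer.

Answer: 3

Derivation:
Term: ((((p (\b.(\c.b))) ((\f.(\g.(\h.((f h) (g h))))) (\a.a))) ((\a.a) t)) ((\f.(\g.(\h.((f h) g)))) w))
  Redex: ((\f.(\g.(\h.((f h) (g h))))) (\a.a))
  Redex: ((\a.a) t)
  Redex: ((\f.(\g.(\h.((f h) g)))) w)
Total redexes: 3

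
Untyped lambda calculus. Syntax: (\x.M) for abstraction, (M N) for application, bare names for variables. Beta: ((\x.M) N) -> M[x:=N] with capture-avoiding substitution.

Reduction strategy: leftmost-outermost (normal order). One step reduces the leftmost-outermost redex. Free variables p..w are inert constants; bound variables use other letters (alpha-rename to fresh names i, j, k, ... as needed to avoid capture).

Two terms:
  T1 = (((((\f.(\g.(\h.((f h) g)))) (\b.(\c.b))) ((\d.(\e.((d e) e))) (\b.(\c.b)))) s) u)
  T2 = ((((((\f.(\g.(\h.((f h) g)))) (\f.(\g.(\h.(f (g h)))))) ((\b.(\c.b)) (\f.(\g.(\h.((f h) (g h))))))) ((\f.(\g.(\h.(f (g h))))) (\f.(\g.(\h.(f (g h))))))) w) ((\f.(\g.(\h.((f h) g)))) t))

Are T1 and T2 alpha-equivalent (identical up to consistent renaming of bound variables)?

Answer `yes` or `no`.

Term 1: (((((\f.(\g.(\h.((f h) g)))) (\b.(\c.b))) ((\d.(\e.((d e) e))) (\b.(\c.b)))) s) u)
Term 2: ((((((\f.(\g.(\h.((f h) g)))) (\f.(\g.(\h.(f (g h)))))) ((\b.(\c.b)) (\f.(\g.(\h.((f h) (g h))))))) ((\f.(\g.(\h.(f (g h))))) (\f.(\g.(\h.(f (g h))))))) w) ((\f.(\g.(\h.((f h) g)))) t))
Alpha-equivalence: compare structure up to binder renaming.
Result: False

Answer: no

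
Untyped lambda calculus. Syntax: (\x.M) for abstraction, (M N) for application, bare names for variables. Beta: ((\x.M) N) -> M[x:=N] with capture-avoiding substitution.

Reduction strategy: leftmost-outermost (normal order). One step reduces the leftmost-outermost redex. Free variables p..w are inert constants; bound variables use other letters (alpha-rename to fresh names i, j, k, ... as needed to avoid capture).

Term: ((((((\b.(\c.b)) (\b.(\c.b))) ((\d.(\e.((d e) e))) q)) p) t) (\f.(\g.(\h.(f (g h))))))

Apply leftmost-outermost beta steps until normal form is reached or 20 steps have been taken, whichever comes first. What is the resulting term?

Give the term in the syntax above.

Answer: (p (\f.(\g.(\h.(f (g h))))))

Derivation:
Step 0: ((((((\b.(\c.b)) (\b.(\c.b))) ((\d.(\e.((d e) e))) q)) p) t) (\f.(\g.(\h.(f (g h))))))
Step 1: (((((\c.(\b.(\c.b))) ((\d.(\e.((d e) e))) q)) p) t) (\f.(\g.(\h.(f (g h))))))
Step 2: ((((\b.(\c.b)) p) t) (\f.(\g.(\h.(f (g h))))))
Step 3: (((\c.p) t) (\f.(\g.(\h.(f (g h))))))
Step 4: (p (\f.(\g.(\h.(f (g h))))))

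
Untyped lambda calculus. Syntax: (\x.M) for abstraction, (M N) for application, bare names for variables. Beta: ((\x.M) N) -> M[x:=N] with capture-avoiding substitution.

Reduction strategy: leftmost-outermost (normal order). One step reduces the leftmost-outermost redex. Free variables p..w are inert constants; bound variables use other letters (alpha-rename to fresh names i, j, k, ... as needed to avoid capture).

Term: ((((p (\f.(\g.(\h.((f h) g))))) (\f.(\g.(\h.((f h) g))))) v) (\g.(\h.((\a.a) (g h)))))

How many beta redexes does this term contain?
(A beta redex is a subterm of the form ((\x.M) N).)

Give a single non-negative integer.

Answer: 1

Derivation:
Term: ((((p (\f.(\g.(\h.((f h) g))))) (\f.(\g.(\h.((f h) g))))) v) (\g.(\h.((\a.a) (g h)))))
  Redex: ((\a.a) (g h))
Total redexes: 1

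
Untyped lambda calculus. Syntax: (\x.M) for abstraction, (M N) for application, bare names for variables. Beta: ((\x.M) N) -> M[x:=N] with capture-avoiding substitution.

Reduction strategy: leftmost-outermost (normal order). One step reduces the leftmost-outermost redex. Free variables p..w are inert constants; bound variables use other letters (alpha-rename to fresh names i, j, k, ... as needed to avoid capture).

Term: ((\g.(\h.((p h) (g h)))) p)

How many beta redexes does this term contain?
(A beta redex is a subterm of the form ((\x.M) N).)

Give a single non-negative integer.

Term: ((\g.(\h.((p h) (g h)))) p)
  Redex: ((\g.(\h.((p h) (g h)))) p)
Total redexes: 1

Answer: 1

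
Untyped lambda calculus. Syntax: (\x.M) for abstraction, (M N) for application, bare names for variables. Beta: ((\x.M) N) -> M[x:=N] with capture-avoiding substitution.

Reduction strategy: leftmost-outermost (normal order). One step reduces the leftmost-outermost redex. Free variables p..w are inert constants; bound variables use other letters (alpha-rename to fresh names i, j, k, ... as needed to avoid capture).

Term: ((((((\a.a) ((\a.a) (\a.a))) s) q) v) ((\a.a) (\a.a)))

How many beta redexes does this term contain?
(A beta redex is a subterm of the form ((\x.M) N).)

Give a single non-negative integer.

Answer: 3

Derivation:
Term: ((((((\a.a) ((\a.a) (\a.a))) s) q) v) ((\a.a) (\a.a)))
  Redex: ((\a.a) ((\a.a) (\a.a)))
  Redex: ((\a.a) (\a.a))
  Redex: ((\a.a) (\a.a))
Total redexes: 3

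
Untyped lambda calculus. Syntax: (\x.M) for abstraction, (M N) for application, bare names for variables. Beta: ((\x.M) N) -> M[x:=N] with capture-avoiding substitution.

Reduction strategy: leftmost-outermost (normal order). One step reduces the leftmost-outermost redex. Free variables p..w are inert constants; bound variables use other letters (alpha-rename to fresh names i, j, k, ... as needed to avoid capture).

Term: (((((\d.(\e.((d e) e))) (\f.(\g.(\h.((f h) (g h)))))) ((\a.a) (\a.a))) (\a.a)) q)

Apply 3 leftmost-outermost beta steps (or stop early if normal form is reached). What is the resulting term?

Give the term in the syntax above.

Answer: ((((\g.(\h.((((\a.a) (\a.a)) h) (g h)))) ((\a.a) (\a.a))) (\a.a)) q)

Derivation:
Step 0: (((((\d.(\e.((d e) e))) (\f.(\g.(\h.((f h) (g h)))))) ((\a.a) (\a.a))) (\a.a)) q)
Step 1: ((((\e.(((\f.(\g.(\h.((f h) (g h))))) e) e)) ((\a.a) (\a.a))) (\a.a)) q)
Step 2: (((((\f.(\g.(\h.((f h) (g h))))) ((\a.a) (\a.a))) ((\a.a) (\a.a))) (\a.a)) q)
Step 3: ((((\g.(\h.((((\a.a) (\a.a)) h) (g h)))) ((\a.a) (\a.a))) (\a.a)) q)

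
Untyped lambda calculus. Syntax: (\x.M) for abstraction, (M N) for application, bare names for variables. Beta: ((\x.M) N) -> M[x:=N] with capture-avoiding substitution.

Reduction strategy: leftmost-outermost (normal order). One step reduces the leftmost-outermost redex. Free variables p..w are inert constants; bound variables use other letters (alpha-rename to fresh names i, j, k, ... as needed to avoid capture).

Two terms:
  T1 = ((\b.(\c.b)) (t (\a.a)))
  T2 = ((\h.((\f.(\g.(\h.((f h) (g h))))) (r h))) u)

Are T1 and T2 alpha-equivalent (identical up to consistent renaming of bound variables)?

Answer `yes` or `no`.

Answer: no

Derivation:
Term 1: ((\b.(\c.b)) (t (\a.a)))
Term 2: ((\h.((\f.(\g.(\h.((f h) (g h))))) (r h))) u)
Alpha-equivalence: compare structure up to binder renaming.
Result: False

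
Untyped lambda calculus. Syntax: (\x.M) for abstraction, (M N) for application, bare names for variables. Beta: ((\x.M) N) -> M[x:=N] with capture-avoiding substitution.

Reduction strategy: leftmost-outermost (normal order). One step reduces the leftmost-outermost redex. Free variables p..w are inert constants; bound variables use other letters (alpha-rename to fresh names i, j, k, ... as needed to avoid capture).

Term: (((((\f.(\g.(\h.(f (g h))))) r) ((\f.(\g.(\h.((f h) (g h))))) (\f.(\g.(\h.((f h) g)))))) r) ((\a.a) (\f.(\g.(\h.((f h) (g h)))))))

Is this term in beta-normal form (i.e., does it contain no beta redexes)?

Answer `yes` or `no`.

Term: (((((\f.(\g.(\h.(f (g h))))) r) ((\f.(\g.(\h.((f h) (g h))))) (\f.(\g.(\h.((f h) g)))))) r) ((\a.a) (\f.(\g.(\h.((f h) (g h)))))))
Found 3 beta redex(es).

Answer: no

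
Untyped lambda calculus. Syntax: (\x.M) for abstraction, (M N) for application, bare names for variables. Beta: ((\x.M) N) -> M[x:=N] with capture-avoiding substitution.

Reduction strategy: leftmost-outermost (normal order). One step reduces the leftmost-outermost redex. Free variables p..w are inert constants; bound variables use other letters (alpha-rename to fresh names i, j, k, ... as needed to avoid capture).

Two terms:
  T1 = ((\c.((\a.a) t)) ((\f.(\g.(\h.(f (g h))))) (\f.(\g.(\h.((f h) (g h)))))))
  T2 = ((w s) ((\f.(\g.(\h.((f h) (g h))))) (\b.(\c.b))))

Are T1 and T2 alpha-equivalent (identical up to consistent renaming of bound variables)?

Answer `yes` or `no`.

Answer: no

Derivation:
Term 1: ((\c.((\a.a) t)) ((\f.(\g.(\h.(f (g h))))) (\f.(\g.(\h.((f h) (g h)))))))
Term 2: ((w s) ((\f.(\g.(\h.((f h) (g h))))) (\b.(\c.b))))
Alpha-equivalence: compare structure up to binder renaming.
Result: False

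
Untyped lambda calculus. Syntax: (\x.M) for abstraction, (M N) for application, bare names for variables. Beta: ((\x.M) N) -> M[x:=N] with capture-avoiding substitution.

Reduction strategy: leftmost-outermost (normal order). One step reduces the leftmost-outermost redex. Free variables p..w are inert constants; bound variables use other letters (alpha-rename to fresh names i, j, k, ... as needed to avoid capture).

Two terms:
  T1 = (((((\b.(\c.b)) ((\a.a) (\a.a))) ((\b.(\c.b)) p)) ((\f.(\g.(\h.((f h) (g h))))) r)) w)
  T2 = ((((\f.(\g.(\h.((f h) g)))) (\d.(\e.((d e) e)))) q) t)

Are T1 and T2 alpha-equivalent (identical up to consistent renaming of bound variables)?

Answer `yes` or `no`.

Term 1: (((((\b.(\c.b)) ((\a.a) (\a.a))) ((\b.(\c.b)) p)) ((\f.(\g.(\h.((f h) (g h))))) r)) w)
Term 2: ((((\f.(\g.(\h.((f h) g)))) (\d.(\e.((d e) e)))) q) t)
Alpha-equivalence: compare structure up to binder renaming.
Result: False

Answer: no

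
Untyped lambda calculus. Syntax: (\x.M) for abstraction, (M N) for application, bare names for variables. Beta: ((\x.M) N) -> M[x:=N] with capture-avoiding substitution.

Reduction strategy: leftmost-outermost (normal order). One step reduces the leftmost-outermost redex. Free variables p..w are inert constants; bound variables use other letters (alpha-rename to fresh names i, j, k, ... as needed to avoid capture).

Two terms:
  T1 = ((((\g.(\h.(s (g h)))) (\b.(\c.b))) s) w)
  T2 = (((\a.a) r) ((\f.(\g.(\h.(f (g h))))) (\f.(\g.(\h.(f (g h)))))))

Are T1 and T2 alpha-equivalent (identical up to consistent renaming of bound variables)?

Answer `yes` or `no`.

Answer: no

Derivation:
Term 1: ((((\g.(\h.(s (g h)))) (\b.(\c.b))) s) w)
Term 2: (((\a.a) r) ((\f.(\g.(\h.(f (g h))))) (\f.(\g.(\h.(f (g h)))))))
Alpha-equivalence: compare structure up to binder renaming.
Result: False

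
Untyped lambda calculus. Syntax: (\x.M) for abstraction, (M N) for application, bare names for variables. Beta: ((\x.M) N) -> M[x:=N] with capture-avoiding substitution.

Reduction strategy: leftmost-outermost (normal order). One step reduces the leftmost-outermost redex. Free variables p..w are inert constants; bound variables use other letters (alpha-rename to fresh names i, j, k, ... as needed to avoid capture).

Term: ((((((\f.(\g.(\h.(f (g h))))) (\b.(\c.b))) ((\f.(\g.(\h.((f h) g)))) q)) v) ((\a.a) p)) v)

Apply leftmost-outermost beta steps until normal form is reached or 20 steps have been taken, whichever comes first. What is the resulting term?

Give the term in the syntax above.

Answer: ((q v) v)

Derivation:
Step 0: ((((((\f.(\g.(\h.(f (g h))))) (\b.(\c.b))) ((\f.(\g.(\h.((f h) g)))) q)) v) ((\a.a) p)) v)
Step 1: (((((\g.(\h.((\b.(\c.b)) (g h)))) ((\f.(\g.(\h.((f h) g)))) q)) v) ((\a.a) p)) v)
Step 2: ((((\h.((\b.(\c.b)) (((\f.(\g.(\h.((f h) g)))) q) h))) v) ((\a.a) p)) v)
Step 3: ((((\b.(\c.b)) (((\f.(\g.(\h.((f h) g)))) q) v)) ((\a.a) p)) v)
Step 4: (((\c.(((\f.(\g.(\h.((f h) g)))) q) v)) ((\a.a) p)) v)
Step 5: ((((\f.(\g.(\h.((f h) g)))) q) v) v)
Step 6: (((\g.(\h.((q h) g))) v) v)
Step 7: ((\h.((q h) v)) v)
Step 8: ((q v) v)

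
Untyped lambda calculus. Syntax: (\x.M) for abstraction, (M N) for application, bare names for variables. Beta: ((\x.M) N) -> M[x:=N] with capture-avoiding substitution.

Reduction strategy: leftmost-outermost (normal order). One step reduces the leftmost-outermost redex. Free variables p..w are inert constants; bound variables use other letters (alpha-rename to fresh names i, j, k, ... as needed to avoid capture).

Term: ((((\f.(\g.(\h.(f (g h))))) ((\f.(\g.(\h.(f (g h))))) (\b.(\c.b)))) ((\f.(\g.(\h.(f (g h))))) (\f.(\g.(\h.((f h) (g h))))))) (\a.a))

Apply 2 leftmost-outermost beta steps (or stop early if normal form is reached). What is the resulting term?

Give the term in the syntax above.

Step 0: ((((\f.(\g.(\h.(f (g h))))) ((\f.(\g.(\h.(f (g h))))) (\b.(\c.b)))) ((\f.(\g.(\h.(f (g h))))) (\f.(\g.(\h.((f h) (g h))))))) (\a.a))
Step 1: (((\g.(\h.(((\f.(\g.(\h.(f (g h))))) (\b.(\c.b))) (g h)))) ((\f.(\g.(\h.(f (g h))))) (\f.(\g.(\h.((f h) (g h))))))) (\a.a))
Step 2: ((\h.(((\f.(\g.(\h.(f (g h))))) (\b.(\c.b))) (((\f.(\g.(\h.(f (g h))))) (\f.(\g.(\h.((f h) (g h)))))) h))) (\a.a))

Answer: ((\h.(((\f.(\g.(\h.(f (g h))))) (\b.(\c.b))) (((\f.(\g.(\h.(f (g h))))) (\f.(\g.(\h.((f h) (g h)))))) h))) (\a.a))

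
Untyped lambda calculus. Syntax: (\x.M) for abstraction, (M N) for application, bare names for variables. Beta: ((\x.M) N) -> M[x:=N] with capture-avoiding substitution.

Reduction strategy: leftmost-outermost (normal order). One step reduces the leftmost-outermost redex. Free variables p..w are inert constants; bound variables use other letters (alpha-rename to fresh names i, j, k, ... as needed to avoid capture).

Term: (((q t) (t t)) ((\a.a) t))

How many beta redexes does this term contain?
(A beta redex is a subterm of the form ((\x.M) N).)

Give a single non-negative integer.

Term: (((q t) (t t)) ((\a.a) t))
  Redex: ((\a.a) t)
Total redexes: 1

Answer: 1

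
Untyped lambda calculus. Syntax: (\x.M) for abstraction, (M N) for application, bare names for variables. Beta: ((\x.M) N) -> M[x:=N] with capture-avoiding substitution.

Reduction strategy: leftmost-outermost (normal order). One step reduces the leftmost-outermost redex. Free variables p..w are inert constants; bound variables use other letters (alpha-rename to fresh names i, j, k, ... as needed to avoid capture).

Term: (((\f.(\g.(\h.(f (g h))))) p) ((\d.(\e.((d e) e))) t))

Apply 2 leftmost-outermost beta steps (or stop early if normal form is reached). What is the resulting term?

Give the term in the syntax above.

Answer: (\h.(p (((\d.(\e.((d e) e))) t) h)))

Derivation:
Step 0: (((\f.(\g.(\h.(f (g h))))) p) ((\d.(\e.((d e) e))) t))
Step 1: ((\g.(\h.(p (g h)))) ((\d.(\e.((d e) e))) t))
Step 2: (\h.(p (((\d.(\e.((d e) e))) t) h)))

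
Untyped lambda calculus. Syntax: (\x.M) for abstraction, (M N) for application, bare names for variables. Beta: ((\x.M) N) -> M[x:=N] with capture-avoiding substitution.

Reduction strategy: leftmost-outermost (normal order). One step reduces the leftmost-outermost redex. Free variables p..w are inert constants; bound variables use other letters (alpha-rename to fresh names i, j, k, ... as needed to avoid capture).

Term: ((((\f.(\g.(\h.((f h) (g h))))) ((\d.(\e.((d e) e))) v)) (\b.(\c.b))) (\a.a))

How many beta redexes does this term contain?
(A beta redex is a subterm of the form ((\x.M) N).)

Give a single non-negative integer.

Answer: 2

Derivation:
Term: ((((\f.(\g.(\h.((f h) (g h))))) ((\d.(\e.((d e) e))) v)) (\b.(\c.b))) (\a.a))
  Redex: ((\f.(\g.(\h.((f h) (g h))))) ((\d.(\e.((d e) e))) v))
  Redex: ((\d.(\e.((d e) e))) v)
Total redexes: 2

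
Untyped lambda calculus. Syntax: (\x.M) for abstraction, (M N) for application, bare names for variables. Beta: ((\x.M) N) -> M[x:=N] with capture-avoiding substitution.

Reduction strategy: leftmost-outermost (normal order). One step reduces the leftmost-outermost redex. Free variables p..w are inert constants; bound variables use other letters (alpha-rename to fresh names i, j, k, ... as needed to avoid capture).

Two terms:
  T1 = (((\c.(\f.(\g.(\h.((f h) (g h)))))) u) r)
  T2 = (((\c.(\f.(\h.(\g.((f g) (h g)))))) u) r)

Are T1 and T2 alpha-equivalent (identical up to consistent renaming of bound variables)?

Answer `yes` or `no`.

Term 1: (((\c.(\f.(\g.(\h.((f h) (g h)))))) u) r)
Term 2: (((\c.(\f.(\h.(\g.((f g) (h g)))))) u) r)
Alpha-equivalence: compare structure up to binder renaming.
Result: True

Answer: yes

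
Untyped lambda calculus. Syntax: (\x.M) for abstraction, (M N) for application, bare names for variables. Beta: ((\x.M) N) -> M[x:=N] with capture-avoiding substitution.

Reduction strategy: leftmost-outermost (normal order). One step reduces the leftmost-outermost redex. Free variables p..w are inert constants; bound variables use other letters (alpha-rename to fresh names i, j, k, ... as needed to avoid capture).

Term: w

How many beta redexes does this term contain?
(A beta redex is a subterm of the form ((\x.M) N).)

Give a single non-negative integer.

Answer: 0

Derivation:
Term: w
  (no redexes)
Total redexes: 0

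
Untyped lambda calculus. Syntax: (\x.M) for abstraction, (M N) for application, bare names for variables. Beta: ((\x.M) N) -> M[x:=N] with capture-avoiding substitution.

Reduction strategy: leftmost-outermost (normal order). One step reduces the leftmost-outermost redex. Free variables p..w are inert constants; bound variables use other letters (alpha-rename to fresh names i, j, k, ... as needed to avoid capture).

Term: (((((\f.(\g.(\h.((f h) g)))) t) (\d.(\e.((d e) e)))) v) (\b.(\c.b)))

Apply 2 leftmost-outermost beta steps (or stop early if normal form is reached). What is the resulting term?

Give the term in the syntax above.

Step 0: (((((\f.(\g.(\h.((f h) g)))) t) (\d.(\e.((d e) e)))) v) (\b.(\c.b)))
Step 1: ((((\g.(\h.((t h) g))) (\d.(\e.((d e) e)))) v) (\b.(\c.b)))
Step 2: (((\h.((t h) (\d.(\e.((d e) e))))) v) (\b.(\c.b)))

Answer: (((\h.((t h) (\d.(\e.((d e) e))))) v) (\b.(\c.b)))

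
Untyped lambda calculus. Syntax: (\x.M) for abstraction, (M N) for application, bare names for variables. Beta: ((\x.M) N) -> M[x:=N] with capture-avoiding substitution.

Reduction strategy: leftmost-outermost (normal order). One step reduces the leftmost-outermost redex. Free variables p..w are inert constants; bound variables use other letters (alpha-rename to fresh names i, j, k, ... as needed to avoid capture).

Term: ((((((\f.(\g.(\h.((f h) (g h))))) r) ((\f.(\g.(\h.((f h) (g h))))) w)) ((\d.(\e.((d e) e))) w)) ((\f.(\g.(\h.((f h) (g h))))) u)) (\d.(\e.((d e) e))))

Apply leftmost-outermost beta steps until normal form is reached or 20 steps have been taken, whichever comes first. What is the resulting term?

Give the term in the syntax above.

Step 0: ((((((\f.(\g.(\h.((f h) (g h))))) r) ((\f.(\g.(\h.((f h) (g h))))) w)) ((\d.(\e.((d e) e))) w)) ((\f.(\g.(\h.((f h) (g h))))) u)) (\d.(\e.((d e) e))))
Step 1: (((((\g.(\h.((r h) (g h)))) ((\f.(\g.(\h.((f h) (g h))))) w)) ((\d.(\e.((d e) e))) w)) ((\f.(\g.(\h.((f h) (g h))))) u)) (\d.(\e.((d e) e))))
Step 2: ((((\h.((r h) (((\f.(\g.(\h.((f h) (g h))))) w) h))) ((\d.(\e.((d e) e))) w)) ((\f.(\g.(\h.((f h) (g h))))) u)) (\d.(\e.((d e) e))))
Step 3: ((((r ((\d.(\e.((d e) e))) w)) (((\f.(\g.(\h.((f h) (g h))))) w) ((\d.(\e.((d e) e))) w))) ((\f.(\g.(\h.((f h) (g h))))) u)) (\d.(\e.((d e) e))))
Step 4: ((((r (\e.((w e) e))) (((\f.(\g.(\h.((f h) (g h))))) w) ((\d.(\e.((d e) e))) w))) ((\f.(\g.(\h.((f h) (g h))))) u)) (\d.(\e.((d e) e))))
Step 5: ((((r (\e.((w e) e))) ((\g.(\h.((w h) (g h)))) ((\d.(\e.((d e) e))) w))) ((\f.(\g.(\h.((f h) (g h))))) u)) (\d.(\e.((d e) e))))
Step 6: ((((r (\e.((w e) e))) (\h.((w h) (((\d.(\e.((d e) e))) w) h)))) ((\f.(\g.(\h.((f h) (g h))))) u)) (\d.(\e.((d e) e))))
Step 7: ((((r (\e.((w e) e))) (\h.((w h) ((\e.((w e) e)) h)))) ((\f.(\g.(\h.((f h) (g h))))) u)) (\d.(\e.((d e) e))))
Step 8: ((((r (\e.((w e) e))) (\h.((w h) ((w h) h)))) ((\f.(\g.(\h.((f h) (g h))))) u)) (\d.(\e.((d e) e))))
Step 9: ((((r (\e.((w e) e))) (\h.((w h) ((w h) h)))) (\g.(\h.((u h) (g h))))) (\d.(\e.((d e) e))))

Answer: ((((r (\e.((w e) e))) (\h.((w h) ((w h) h)))) (\g.(\h.((u h) (g h))))) (\d.(\e.((d e) e))))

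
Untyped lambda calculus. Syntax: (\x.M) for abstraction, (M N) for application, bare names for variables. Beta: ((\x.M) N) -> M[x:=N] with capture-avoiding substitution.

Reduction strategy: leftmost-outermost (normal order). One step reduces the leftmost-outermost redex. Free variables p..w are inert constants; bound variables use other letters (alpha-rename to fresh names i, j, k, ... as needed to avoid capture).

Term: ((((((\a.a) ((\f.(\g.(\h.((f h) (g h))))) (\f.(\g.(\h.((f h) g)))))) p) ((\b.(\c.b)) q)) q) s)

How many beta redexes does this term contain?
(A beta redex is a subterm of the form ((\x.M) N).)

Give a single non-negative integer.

Answer: 3

Derivation:
Term: ((((((\a.a) ((\f.(\g.(\h.((f h) (g h))))) (\f.(\g.(\h.((f h) g)))))) p) ((\b.(\c.b)) q)) q) s)
  Redex: ((\a.a) ((\f.(\g.(\h.((f h) (g h))))) (\f.(\g.(\h.((f h) g))))))
  Redex: ((\f.(\g.(\h.((f h) (g h))))) (\f.(\g.(\h.((f h) g)))))
  Redex: ((\b.(\c.b)) q)
Total redexes: 3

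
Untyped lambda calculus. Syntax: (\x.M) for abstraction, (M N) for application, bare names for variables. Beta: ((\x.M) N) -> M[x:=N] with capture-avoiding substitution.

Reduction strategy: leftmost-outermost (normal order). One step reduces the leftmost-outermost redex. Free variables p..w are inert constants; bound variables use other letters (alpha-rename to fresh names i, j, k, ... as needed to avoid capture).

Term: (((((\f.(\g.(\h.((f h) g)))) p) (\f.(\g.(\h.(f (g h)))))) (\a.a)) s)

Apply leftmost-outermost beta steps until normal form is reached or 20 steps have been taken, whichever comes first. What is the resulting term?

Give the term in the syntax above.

Answer: (((p (\a.a)) (\f.(\g.(\h.(f (g h)))))) s)

Derivation:
Step 0: (((((\f.(\g.(\h.((f h) g)))) p) (\f.(\g.(\h.(f (g h)))))) (\a.a)) s)
Step 1: ((((\g.(\h.((p h) g))) (\f.(\g.(\h.(f (g h)))))) (\a.a)) s)
Step 2: (((\h.((p h) (\f.(\g.(\h.(f (g h))))))) (\a.a)) s)
Step 3: (((p (\a.a)) (\f.(\g.(\h.(f (g h)))))) s)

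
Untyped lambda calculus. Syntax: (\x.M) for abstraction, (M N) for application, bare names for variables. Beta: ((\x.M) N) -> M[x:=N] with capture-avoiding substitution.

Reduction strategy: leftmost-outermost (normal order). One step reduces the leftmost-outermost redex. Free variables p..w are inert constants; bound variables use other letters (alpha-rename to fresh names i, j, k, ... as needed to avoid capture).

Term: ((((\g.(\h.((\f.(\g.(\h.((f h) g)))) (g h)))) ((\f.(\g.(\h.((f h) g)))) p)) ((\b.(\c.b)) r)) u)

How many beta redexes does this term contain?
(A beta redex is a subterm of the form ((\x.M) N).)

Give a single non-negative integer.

Term: ((((\g.(\h.((\f.(\g.(\h.((f h) g)))) (g h)))) ((\f.(\g.(\h.((f h) g)))) p)) ((\b.(\c.b)) r)) u)
  Redex: ((\g.(\h.((\f.(\g.(\h.((f h) g)))) (g h)))) ((\f.(\g.(\h.((f h) g)))) p))
  Redex: ((\f.(\g.(\h.((f h) g)))) (g h))
  Redex: ((\f.(\g.(\h.((f h) g)))) p)
  Redex: ((\b.(\c.b)) r)
Total redexes: 4

Answer: 4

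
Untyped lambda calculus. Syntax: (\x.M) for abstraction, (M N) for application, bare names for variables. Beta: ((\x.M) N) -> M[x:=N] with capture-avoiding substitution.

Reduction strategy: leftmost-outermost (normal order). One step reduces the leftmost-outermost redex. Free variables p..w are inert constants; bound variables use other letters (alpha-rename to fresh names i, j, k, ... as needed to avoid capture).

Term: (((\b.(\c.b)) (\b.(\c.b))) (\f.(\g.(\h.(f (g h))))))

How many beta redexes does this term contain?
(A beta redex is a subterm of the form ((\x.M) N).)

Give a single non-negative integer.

Answer: 1

Derivation:
Term: (((\b.(\c.b)) (\b.(\c.b))) (\f.(\g.(\h.(f (g h))))))
  Redex: ((\b.(\c.b)) (\b.(\c.b)))
Total redexes: 1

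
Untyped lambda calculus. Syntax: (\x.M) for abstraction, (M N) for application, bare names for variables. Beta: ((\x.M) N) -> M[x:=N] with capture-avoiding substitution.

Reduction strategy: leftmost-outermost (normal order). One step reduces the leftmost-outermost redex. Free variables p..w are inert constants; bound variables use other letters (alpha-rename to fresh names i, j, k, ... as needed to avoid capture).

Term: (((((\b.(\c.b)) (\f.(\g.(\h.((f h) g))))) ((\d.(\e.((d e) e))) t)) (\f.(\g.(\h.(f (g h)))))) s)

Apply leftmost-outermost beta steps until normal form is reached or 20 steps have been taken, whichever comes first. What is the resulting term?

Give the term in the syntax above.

Answer: (\h.(\i.(h (s i))))

Derivation:
Step 0: (((((\b.(\c.b)) (\f.(\g.(\h.((f h) g))))) ((\d.(\e.((d e) e))) t)) (\f.(\g.(\h.(f (g h)))))) s)
Step 1: ((((\c.(\f.(\g.(\h.((f h) g))))) ((\d.(\e.((d e) e))) t)) (\f.(\g.(\h.(f (g h)))))) s)
Step 2: (((\f.(\g.(\h.((f h) g)))) (\f.(\g.(\h.(f (g h)))))) s)
Step 3: ((\g.(\h.(((\f.(\g.(\h.(f (g h))))) h) g))) s)
Step 4: (\h.(((\f.(\g.(\h.(f (g h))))) h) s))
Step 5: (\h.((\g.(\i.(h (g i)))) s))
Step 6: (\h.(\i.(h (s i))))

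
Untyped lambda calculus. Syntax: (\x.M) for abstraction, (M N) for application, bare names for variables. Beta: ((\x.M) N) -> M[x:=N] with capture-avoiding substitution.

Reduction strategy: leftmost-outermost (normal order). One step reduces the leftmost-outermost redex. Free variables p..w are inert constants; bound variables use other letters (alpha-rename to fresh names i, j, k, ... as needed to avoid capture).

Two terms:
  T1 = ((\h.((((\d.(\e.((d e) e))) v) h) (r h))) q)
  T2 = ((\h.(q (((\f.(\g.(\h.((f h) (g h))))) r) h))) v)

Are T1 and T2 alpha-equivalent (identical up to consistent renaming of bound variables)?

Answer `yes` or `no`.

Answer: no

Derivation:
Term 1: ((\h.((((\d.(\e.((d e) e))) v) h) (r h))) q)
Term 2: ((\h.(q (((\f.(\g.(\h.((f h) (g h))))) r) h))) v)
Alpha-equivalence: compare structure up to binder renaming.
Result: False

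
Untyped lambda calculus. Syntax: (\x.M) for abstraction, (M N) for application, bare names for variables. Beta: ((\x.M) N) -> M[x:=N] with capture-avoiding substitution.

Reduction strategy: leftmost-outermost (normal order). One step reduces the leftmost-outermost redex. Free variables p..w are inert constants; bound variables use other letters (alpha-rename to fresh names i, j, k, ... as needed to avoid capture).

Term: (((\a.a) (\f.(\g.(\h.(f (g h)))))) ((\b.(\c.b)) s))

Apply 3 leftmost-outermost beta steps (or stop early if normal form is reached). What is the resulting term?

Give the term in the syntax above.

Answer: (\g.(\h.((\c.s) (g h))))

Derivation:
Step 0: (((\a.a) (\f.(\g.(\h.(f (g h)))))) ((\b.(\c.b)) s))
Step 1: ((\f.(\g.(\h.(f (g h))))) ((\b.(\c.b)) s))
Step 2: (\g.(\h.(((\b.(\c.b)) s) (g h))))
Step 3: (\g.(\h.((\c.s) (g h))))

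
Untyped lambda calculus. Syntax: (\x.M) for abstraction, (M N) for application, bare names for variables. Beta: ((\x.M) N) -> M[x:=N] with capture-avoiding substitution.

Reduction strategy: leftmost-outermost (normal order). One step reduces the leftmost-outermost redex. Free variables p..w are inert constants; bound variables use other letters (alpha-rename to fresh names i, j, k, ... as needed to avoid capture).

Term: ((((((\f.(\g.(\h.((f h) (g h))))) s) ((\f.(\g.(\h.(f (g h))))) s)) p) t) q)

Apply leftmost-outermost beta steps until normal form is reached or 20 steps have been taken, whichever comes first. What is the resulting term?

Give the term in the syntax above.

Step 0: ((((((\f.(\g.(\h.((f h) (g h))))) s) ((\f.(\g.(\h.(f (g h))))) s)) p) t) q)
Step 1: (((((\g.(\h.((s h) (g h)))) ((\f.(\g.(\h.(f (g h))))) s)) p) t) q)
Step 2: ((((\h.((s h) (((\f.(\g.(\h.(f (g h))))) s) h))) p) t) q)
Step 3: ((((s p) (((\f.(\g.(\h.(f (g h))))) s) p)) t) q)
Step 4: ((((s p) ((\g.(\h.(s (g h)))) p)) t) q)
Step 5: ((((s p) (\h.(s (p h)))) t) q)

Answer: ((((s p) (\h.(s (p h)))) t) q)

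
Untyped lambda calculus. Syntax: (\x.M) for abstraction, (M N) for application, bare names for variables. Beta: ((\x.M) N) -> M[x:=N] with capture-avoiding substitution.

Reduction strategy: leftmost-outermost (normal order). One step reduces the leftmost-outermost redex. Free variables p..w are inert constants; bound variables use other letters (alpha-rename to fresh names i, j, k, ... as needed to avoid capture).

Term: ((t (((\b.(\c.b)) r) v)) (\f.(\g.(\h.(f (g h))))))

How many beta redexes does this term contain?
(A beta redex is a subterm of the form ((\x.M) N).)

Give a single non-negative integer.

Term: ((t (((\b.(\c.b)) r) v)) (\f.(\g.(\h.(f (g h))))))
  Redex: ((\b.(\c.b)) r)
Total redexes: 1

Answer: 1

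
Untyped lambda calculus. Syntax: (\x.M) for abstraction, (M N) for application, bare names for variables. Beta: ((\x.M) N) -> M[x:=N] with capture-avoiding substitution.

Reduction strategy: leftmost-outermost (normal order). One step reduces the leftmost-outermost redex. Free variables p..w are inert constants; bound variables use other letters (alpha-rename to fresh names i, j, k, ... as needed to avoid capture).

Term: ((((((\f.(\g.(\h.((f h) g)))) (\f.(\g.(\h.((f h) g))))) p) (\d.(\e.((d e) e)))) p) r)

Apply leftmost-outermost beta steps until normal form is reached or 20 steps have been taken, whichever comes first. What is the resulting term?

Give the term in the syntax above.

Answer: (((p p) p) r)

Derivation:
Step 0: ((((((\f.(\g.(\h.((f h) g)))) (\f.(\g.(\h.((f h) g))))) p) (\d.(\e.((d e) e)))) p) r)
Step 1: (((((\g.(\h.(((\f.(\g.(\h.((f h) g)))) h) g))) p) (\d.(\e.((d e) e)))) p) r)
Step 2: ((((\h.(((\f.(\g.(\h.((f h) g)))) h) p)) (\d.(\e.((d e) e)))) p) r)
Step 3: (((((\f.(\g.(\h.((f h) g)))) (\d.(\e.((d e) e)))) p) p) r)
Step 4: ((((\g.(\h.(((\d.(\e.((d e) e))) h) g))) p) p) r)
Step 5: (((\h.(((\d.(\e.((d e) e))) h) p)) p) r)
Step 6: ((((\d.(\e.((d e) e))) p) p) r)
Step 7: (((\e.((p e) e)) p) r)
Step 8: (((p p) p) r)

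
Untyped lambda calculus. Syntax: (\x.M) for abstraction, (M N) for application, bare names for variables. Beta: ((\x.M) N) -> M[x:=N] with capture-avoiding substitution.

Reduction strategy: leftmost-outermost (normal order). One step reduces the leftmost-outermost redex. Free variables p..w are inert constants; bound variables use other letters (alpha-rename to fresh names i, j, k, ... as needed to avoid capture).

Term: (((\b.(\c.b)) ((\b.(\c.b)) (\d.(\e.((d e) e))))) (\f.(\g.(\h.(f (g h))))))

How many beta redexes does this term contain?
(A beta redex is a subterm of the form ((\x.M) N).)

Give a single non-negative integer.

Answer: 2

Derivation:
Term: (((\b.(\c.b)) ((\b.(\c.b)) (\d.(\e.((d e) e))))) (\f.(\g.(\h.(f (g h))))))
  Redex: ((\b.(\c.b)) ((\b.(\c.b)) (\d.(\e.((d e) e)))))
  Redex: ((\b.(\c.b)) (\d.(\e.((d e) e))))
Total redexes: 2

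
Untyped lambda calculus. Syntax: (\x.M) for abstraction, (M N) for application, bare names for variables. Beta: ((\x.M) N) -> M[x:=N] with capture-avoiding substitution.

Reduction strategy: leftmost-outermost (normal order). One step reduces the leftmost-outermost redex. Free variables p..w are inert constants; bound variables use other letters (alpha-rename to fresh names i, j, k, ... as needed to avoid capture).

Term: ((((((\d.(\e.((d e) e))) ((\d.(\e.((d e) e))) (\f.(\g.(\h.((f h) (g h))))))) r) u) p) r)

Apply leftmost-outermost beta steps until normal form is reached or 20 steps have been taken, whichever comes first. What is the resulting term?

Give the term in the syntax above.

Step 0: ((((((\d.(\e.((d e) e))) ((\d.(\e.((d e) e))) (\f.(\g.(\h.((f h) (g h))))))) r) u) p) r)
Step 1: (((((\e.((((\d.(\e.((d e) e))) (\f.(\g.(\h.((f h) (g h)))))) e) e)) r) u) p) r)
Step 2: (((((((\d.(\e.((d e) e))) (\f.(\g.(\h.((f h) (g h)))))) r) r) u) p) r)
Step 3: ((((((\e.(((\f.(\g.(\h.((f h) (g h))))) e) e)) r) r) u) p) r)
Step 4: (((((((\f.(\g.(\h.((f h) (g h))))) r) r) r) u) p) r)
Step 5: ((((((\g.(\h.((r h) (g h)))) r) r) u) p) r)
Step 6: (((((\h.((r h) (r h))) r) u) p) r)
Step 7: (((((r r) (r r)) u) p) r)

Answer: (((((r r) (r r)) u) p) r)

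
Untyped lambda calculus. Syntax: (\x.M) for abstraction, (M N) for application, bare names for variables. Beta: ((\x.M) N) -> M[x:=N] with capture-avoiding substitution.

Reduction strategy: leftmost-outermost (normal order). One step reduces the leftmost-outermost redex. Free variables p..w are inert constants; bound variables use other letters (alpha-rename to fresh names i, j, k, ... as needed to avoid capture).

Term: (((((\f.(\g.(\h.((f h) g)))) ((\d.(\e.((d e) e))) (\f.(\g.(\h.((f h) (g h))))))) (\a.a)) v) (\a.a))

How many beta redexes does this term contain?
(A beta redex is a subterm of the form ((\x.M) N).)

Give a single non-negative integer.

Term: (((((\f.(\g.(\h.((f h) g)))) ((\d.(\e.((d e) e))) (\f.(\g.(\h.((f h) (g h))))))) (\a.a)) v) (\a.a))
  Redex: ((\f.(\g.(\h.((f h) g)))) ((\d.(\e.((d e) e))) (\f.(\g.(\h.((f h) (g h)))))))
  Redex: ((\d.(\e.((d e) e))) (\f.(\g.(\h.((f h) (g h))))))
Total redexes: 2

Answer: 2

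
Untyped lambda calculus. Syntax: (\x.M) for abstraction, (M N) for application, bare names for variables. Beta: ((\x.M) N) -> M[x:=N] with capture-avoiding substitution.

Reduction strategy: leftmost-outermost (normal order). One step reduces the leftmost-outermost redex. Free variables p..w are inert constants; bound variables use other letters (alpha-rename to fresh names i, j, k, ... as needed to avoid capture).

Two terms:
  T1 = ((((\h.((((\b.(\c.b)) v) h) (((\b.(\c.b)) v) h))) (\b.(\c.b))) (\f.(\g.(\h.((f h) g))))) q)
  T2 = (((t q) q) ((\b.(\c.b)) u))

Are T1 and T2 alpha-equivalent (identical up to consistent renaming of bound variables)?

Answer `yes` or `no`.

Term 1: ((((\h.((((\b.(\c.b)) v) h) (((\b.(\c.b)) v) h))) (\b.(\c.b))) (\f.(\g.(\h.((f h) g))))) q)
Term 2: (((t q) q) ((\b.(\c.b)) u))
Alpha-equivalence: compare structure up to binder renaming.
Result: False

Answer: no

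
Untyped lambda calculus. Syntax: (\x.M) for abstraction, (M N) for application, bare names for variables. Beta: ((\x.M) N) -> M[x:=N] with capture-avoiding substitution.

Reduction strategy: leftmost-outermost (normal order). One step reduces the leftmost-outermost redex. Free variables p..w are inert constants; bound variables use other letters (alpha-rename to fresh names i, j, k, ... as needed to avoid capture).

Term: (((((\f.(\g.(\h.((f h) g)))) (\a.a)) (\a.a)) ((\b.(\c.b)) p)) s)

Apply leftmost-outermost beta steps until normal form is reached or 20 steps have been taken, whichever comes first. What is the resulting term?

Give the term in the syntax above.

Answer: (p s)

Derivation:
Step 0: (((((\f.(\g.(\h.((f h) g)))) (\a.a)) (\a.a)) ((\b.(\c.b)) p)) s)
Step 1: ((((\g.(\h.(((\a.a) h) g))) (\a.a)) ((\b.(\c.b)) p)) s)
Step 2: (((\h.(((\a.a) h) (\a.a))) ((\b.(\c.b)) p)) s)
Step 3: ((((\a.a) ((\b.(\c.b)) p)) (\a.a)) s)
Step 4: ((((\b.(\c.b)) p) (\a.a)) s)
Step 5: (((\c.p) (\a.a)) s)
Step 6: (p s)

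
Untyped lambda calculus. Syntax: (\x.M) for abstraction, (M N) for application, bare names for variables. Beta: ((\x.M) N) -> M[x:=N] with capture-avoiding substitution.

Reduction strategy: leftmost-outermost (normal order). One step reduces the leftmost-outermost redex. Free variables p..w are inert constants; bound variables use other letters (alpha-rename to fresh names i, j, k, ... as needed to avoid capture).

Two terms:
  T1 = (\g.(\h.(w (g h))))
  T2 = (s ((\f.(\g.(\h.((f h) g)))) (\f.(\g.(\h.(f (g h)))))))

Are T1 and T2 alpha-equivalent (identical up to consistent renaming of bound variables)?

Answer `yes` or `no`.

Term 1: (\g.(\h.(w (g h))))
Term 2: (s ((\f.(\g.(\h.((f h) g)))) (\f.(\g.(\h.(f (g h)))))))
Alpha-equivalence: compare structure up to binder renaming.
Result: False

Answer: no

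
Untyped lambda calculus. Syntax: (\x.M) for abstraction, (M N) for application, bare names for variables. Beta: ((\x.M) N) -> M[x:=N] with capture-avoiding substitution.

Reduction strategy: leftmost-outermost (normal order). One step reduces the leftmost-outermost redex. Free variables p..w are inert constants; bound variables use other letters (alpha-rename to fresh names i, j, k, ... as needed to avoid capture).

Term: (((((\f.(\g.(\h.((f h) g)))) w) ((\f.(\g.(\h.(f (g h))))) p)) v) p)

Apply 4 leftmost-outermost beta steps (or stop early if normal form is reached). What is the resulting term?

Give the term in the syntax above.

Step 0: (((((\f.(\g.(\h.((f h) g)))) w) ((\f.(\g.(\h.(f (g h))))) p)) v) p)
Step 1: ((((\g.(\h.((w h) g))) ((\f.(\g.(\h.(f (g h))))) p)) v) p)
Step 2: (((\h.((w h) ((\f.(\g.(\h.(f (g h))))) p))) v) p)
Step 3: (((w v) ((\f.(\g.(\h.(f (g h))))) p)) p)
Step 4: (((w v) (\g.(\h.(p (g h))))) p)

Answer: (((w v) (\g.(\h.(p (g h))))) p)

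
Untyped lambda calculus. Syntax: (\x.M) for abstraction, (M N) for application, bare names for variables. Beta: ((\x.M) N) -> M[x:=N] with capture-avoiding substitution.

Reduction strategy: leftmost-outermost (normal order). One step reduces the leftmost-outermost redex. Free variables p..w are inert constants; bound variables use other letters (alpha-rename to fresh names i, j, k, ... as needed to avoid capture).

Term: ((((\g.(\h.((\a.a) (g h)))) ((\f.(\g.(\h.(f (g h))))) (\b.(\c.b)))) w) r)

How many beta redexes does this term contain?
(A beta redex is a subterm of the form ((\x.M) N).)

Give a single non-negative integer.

Answer: 3

Derivation:
Term: ((((\g.(\h.((\a.a) (g h)))) ((\f.(\g.(\h.(f (g h))))) (\b.(\c.b)))) w) r)
  Redex: ((\g.(\h.((\a.a) (g h)))) ((\f.(\g.(\h.(f (g h))))) (\b.(\c.b))))
  Redex: ((\a.a) (g h))
  Redex: ((\f.(\g.(\h.(f (g h))))) (\b.(\c.b)))
Total redexes: 3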